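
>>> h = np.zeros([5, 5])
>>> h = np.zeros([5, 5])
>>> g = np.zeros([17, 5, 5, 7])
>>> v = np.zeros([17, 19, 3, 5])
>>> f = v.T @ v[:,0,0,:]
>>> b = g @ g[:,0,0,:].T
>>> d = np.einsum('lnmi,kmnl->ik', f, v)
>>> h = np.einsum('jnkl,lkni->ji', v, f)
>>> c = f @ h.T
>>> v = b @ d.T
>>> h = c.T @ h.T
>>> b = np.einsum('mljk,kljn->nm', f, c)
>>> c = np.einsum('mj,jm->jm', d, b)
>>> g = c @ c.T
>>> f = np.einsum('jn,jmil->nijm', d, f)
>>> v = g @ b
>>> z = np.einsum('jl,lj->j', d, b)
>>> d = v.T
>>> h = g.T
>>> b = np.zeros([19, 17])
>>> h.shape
(17, 17)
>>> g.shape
(17, 17)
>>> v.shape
(17, 5)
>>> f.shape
(17, 19, 5, 3)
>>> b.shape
(19, 17)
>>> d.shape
(5, 17)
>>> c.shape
(17, 5)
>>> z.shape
(5,)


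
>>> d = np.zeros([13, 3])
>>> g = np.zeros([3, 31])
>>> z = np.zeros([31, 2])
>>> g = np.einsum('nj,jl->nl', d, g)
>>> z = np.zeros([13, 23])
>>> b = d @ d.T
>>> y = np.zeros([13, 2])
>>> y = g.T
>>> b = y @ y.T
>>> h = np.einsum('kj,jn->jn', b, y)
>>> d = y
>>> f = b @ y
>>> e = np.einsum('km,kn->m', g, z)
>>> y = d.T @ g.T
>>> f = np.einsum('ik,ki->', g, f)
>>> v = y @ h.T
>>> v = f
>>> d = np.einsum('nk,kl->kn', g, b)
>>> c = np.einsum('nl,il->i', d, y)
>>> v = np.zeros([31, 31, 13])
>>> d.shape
(31, 13)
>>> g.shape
(13, 31)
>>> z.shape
(13, 23)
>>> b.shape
(31, 31)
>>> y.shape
(13, 13)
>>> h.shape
(31, 13)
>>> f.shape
()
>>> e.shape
(31,)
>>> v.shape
(31, 31, 13)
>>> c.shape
(13,)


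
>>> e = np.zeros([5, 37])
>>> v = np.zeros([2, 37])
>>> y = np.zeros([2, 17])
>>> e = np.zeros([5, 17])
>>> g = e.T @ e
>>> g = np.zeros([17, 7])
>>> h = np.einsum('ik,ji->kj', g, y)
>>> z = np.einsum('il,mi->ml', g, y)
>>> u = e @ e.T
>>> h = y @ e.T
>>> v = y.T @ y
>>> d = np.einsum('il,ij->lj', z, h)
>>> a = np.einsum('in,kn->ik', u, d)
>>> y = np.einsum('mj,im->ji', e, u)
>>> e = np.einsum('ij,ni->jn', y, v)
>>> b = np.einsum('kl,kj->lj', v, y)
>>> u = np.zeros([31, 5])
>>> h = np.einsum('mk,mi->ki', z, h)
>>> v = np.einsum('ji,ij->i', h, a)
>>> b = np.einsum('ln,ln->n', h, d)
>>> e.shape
(5, 17)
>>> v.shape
(5,)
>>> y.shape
(17, 5)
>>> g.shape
(17, 7)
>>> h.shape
(7, 5)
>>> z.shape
(2, 7)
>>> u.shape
(31, 5)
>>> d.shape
(7, 5)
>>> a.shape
(5, 7)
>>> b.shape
(5,)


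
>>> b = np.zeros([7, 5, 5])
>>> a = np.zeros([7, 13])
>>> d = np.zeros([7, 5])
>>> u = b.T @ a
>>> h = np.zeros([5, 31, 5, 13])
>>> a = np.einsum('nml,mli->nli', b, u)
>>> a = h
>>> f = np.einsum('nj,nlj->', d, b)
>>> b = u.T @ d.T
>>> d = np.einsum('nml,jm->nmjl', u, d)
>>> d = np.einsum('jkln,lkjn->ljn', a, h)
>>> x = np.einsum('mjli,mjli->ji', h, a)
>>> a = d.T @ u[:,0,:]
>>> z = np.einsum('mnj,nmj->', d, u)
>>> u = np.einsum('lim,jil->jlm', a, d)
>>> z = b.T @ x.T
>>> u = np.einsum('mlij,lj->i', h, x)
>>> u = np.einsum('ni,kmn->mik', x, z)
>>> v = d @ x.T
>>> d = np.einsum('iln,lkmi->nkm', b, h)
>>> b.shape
(13, 5, 7)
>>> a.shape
(13, 5, 13)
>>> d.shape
(7, 31, 5)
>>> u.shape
(5, 13, 7)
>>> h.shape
(5, 31, 5, 13)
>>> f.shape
()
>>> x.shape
(31, 13)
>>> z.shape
(7, 5, 31)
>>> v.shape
(5, 5, 31)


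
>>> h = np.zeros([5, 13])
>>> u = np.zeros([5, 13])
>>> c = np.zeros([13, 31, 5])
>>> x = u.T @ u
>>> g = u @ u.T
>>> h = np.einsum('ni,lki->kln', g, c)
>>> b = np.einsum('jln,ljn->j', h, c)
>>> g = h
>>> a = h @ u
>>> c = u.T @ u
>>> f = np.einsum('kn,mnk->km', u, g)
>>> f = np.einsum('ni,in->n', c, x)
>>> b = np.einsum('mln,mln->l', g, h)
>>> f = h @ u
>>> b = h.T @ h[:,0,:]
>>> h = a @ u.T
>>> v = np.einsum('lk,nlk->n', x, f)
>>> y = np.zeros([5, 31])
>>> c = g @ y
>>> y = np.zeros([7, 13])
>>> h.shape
(31, 13, 5)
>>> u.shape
(5, 13)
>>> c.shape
(31, 13, 31)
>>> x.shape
(13, 13)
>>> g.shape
(31, 13, 5)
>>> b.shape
(5, 13, 5)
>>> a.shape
(31, 13, 13)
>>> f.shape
(31, 13, 13)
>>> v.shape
(31,)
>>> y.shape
(7, 13)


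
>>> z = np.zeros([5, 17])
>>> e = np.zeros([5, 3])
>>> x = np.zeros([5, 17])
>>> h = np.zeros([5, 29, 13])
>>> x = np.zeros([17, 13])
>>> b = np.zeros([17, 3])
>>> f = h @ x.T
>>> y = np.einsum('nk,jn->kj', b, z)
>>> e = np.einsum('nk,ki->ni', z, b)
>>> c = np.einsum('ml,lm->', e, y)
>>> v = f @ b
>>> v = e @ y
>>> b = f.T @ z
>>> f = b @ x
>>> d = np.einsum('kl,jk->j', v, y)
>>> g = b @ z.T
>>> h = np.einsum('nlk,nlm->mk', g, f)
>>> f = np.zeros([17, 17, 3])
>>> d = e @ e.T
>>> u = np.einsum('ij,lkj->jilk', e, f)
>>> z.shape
(5, 17)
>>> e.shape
(5, 3)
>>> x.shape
(17, 13)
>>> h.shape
(13, 5)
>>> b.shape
(17, 29, 17)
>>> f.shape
(17, 17, 3)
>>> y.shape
(3, 5)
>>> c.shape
()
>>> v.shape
(5, 5)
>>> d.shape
(5, 5)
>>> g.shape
(17, 29, 5)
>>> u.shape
(3, 5, 17, 17)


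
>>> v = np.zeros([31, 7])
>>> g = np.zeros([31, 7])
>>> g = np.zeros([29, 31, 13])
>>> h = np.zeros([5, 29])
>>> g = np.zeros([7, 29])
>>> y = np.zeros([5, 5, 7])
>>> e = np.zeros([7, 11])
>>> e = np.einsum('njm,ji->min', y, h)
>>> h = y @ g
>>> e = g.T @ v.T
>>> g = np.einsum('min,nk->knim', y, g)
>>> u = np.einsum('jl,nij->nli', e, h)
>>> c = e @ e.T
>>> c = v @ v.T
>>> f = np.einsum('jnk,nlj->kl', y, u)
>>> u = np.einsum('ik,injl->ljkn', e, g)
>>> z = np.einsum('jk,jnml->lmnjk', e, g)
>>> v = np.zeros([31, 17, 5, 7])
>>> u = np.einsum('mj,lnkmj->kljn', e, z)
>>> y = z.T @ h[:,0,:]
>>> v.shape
(31, 17, 5, 7)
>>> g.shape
(29, 7, 5, 5)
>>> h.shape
(5, 5, 29)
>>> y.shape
(31, 29, 7, 5, 29)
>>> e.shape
(29, 31)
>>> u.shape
(7, 5, 31, 5)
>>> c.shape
(31, 31)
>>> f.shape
(7, 31)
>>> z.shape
(5, 5, 7, 29, 31)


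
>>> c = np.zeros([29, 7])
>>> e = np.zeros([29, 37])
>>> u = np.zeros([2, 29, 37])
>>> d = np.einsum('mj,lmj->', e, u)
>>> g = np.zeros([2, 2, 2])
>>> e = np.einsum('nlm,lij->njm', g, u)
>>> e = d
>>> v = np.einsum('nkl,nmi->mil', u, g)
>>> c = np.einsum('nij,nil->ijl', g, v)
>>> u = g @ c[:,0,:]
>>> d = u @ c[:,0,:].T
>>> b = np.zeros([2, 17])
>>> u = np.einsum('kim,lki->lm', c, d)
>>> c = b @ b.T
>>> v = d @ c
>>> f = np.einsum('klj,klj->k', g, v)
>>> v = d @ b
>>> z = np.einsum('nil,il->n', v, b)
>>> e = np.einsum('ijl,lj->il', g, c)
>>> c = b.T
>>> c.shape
(17, 2)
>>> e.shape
(2, 2)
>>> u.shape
(2, 37)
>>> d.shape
(2, 2, 2)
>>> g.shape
(2, 2, 2)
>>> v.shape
(2, 2, 17)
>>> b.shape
(2, 17)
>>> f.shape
(2,)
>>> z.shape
(2,)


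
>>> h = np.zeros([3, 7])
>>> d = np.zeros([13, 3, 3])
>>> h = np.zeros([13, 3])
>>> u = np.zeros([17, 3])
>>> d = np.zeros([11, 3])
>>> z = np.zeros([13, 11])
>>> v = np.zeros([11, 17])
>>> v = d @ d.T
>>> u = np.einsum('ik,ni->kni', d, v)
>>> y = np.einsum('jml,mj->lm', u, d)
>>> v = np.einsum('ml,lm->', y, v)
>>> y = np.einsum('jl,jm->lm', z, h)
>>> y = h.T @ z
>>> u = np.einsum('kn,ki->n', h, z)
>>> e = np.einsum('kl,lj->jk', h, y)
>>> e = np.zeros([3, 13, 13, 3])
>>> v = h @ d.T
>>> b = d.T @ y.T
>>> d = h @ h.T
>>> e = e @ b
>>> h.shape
(13, 3)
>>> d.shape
(13, 13)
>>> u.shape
(3,)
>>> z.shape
(13, 11)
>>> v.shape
(13, 11)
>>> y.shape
(3, 11)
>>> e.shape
(3, 13, 13, 3)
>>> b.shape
(3, 3)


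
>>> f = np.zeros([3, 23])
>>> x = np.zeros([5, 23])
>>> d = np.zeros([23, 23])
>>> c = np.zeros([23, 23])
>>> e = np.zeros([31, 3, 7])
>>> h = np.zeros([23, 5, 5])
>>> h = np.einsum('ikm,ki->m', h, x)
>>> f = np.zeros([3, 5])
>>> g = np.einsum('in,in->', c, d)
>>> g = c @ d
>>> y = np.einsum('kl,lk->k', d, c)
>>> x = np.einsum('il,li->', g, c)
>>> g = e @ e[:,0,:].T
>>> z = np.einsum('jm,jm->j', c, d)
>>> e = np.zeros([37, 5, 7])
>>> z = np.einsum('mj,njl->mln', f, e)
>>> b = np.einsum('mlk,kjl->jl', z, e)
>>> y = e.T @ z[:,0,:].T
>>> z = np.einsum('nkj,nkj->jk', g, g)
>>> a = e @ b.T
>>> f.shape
(3, 5)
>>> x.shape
()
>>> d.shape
(23, 23)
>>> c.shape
(23, 23)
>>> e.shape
(37, 5, 7)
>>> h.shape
(5,)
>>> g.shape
(31, 3, 31)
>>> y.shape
(7, 5, 3)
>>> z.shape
(31, 3)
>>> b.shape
(5, 7)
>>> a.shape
(37, 5, 5)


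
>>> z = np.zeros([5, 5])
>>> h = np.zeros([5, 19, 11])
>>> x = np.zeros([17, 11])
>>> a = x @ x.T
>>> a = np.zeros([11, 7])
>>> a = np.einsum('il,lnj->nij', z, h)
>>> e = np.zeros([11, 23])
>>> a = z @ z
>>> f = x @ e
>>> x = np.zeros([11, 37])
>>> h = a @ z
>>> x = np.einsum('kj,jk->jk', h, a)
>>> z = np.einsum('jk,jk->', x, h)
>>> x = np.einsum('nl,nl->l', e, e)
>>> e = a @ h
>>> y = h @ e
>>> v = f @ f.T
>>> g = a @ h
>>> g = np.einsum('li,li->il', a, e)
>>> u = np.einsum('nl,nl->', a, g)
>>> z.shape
()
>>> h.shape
(5, 5)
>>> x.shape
(23,)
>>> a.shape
(5, 5)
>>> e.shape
(5, 5)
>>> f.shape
(17, 23)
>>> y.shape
(5, 5)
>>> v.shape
(17, 17)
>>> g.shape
(5, 5)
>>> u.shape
()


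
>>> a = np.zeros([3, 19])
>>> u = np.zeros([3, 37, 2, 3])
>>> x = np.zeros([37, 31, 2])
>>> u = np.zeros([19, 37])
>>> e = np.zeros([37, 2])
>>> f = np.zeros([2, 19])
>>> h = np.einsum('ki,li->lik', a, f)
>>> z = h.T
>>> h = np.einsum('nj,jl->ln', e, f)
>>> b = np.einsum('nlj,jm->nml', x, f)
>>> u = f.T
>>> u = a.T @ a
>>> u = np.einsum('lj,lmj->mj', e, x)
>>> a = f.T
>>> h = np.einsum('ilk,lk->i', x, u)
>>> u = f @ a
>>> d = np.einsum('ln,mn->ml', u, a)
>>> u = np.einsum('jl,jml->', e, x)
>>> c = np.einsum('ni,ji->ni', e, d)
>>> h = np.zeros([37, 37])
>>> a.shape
(19, 2)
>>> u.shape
()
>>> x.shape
(37, 31, 2)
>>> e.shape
(37, 2)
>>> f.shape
(2, 19)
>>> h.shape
(37, 37)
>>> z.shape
(3, 19, 2)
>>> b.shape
(37, 19, 31)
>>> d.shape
(19, 2)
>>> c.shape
(37, 2)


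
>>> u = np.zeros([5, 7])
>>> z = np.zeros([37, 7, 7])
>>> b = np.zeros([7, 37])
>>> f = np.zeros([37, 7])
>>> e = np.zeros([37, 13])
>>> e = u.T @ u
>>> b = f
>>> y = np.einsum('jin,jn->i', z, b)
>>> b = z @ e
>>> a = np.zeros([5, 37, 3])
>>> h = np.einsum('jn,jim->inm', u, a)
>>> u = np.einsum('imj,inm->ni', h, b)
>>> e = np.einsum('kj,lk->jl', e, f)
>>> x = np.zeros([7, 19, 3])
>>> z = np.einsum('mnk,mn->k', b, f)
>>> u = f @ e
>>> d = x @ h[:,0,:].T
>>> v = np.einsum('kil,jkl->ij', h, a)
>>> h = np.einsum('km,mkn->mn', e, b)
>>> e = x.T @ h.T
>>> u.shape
(37, 37)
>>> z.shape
(7,)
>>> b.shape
(37, 7, 7)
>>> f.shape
(37, 7)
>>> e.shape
(3, 19, 37)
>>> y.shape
(7,)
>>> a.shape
(5, 37, 3)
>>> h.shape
(37, 7)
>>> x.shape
(7, 19, 3)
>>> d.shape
(7, 19, 37)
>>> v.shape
(7, 5)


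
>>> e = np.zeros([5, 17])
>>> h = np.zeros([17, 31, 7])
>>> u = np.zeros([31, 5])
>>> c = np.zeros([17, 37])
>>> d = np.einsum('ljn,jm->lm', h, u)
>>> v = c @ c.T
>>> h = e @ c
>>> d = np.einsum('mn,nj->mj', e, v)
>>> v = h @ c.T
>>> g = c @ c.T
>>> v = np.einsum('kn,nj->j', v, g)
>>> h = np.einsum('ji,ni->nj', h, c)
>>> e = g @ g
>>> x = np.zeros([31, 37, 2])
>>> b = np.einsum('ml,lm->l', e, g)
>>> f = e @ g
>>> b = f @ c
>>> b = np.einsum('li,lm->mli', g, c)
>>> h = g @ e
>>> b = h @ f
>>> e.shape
(17, 17)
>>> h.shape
(17, 17)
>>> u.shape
(31, 5)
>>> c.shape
(17, 37)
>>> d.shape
(5, 17)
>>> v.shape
(17,)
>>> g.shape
(17, 17)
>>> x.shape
(31, 37, 2)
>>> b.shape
(17, 17)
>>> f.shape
(17, 17)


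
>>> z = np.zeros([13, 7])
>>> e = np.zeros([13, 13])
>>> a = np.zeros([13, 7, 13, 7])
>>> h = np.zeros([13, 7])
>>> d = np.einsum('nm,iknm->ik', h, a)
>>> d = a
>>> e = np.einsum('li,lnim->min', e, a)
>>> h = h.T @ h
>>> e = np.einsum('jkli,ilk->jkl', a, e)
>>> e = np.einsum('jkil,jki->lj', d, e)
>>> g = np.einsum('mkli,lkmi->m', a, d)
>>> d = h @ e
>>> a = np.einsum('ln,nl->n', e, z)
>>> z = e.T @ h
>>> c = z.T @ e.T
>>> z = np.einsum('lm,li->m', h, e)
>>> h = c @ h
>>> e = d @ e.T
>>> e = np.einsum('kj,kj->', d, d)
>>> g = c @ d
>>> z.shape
(7,)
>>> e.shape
()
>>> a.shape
(13,)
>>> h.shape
(7, 7)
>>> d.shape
(7, 13)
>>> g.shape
(7, 13)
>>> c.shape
(7, 7)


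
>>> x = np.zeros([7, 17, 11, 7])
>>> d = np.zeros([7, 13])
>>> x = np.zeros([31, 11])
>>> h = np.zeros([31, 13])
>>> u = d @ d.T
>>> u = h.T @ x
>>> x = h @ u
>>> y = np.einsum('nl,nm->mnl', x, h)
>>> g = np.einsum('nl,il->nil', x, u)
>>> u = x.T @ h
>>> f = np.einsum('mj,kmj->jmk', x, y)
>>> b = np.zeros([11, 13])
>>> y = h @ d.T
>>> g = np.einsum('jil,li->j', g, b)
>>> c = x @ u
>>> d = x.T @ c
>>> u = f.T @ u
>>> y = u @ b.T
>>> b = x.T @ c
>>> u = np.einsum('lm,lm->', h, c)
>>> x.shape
(31, 11)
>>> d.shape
(11, 13)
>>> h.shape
(31, 13)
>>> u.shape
()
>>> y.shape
(13, 31, 11)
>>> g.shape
(31,)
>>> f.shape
(11, 31, 13)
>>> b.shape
(11, 13)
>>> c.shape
(31, 13)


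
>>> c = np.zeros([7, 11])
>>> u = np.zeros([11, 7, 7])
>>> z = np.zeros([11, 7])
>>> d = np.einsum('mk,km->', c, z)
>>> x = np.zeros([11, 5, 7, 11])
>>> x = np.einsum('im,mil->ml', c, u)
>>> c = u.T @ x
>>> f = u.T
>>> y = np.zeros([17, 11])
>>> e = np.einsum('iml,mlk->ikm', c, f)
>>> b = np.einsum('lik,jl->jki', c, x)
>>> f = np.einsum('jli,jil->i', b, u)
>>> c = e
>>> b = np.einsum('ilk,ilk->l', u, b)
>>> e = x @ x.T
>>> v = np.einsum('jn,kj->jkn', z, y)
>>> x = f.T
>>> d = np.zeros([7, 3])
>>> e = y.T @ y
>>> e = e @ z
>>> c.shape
(7, 11, 7)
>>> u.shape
(11, 7, 7)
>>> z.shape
(11, 7)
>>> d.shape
(7, 3)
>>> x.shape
(7,)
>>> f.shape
(7,)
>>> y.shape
(17, 11)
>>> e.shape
(11, 7)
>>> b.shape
(7,)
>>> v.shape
(11, 17, 7)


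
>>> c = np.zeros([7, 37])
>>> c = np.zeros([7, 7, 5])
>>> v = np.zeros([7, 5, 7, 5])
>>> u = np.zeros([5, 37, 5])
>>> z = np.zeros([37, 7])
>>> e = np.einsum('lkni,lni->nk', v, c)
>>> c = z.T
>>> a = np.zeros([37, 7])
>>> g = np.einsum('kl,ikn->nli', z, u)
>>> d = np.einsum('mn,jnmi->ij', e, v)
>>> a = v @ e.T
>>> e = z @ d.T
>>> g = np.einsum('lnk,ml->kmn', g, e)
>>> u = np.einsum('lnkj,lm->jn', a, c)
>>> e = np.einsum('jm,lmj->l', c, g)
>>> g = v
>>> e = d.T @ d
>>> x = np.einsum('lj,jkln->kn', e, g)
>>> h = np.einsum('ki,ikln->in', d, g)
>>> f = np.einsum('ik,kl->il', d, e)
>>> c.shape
(7, 37)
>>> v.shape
(7, 5, 7, 5)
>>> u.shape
(7, 5)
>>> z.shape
(37, 7)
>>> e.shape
(7, 7)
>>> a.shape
(7, 5, 7, 7)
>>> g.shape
(7, 5, 7, 5)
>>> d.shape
(5, 7)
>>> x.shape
(5, 5)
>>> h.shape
(7, 5)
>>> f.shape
(5, 7)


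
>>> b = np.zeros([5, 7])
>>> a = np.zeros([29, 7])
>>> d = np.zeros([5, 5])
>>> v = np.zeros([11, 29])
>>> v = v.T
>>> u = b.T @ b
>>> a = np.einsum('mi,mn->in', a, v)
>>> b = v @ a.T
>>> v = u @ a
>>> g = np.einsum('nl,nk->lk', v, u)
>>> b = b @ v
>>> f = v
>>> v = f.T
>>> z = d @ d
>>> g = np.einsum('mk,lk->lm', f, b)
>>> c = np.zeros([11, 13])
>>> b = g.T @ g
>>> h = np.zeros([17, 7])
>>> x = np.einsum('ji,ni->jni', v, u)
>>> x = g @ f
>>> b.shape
(7, 7)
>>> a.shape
(7, 11)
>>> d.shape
(5, 5)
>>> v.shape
(11, 7)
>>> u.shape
(7, 7)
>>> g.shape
(29, 7)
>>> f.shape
(7, 11)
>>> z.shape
(5, 5)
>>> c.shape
(11, 13)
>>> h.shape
(17, 7)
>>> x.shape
(29, 11)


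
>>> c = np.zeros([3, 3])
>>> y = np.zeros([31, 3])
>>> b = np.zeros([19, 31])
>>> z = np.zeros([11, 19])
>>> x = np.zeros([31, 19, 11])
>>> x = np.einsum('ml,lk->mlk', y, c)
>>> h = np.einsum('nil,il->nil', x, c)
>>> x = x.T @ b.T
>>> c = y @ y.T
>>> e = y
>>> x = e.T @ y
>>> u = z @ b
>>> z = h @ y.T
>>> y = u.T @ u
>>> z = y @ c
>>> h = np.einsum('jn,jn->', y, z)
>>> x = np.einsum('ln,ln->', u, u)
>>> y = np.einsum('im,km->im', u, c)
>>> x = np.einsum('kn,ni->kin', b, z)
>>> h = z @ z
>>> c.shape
(31, 31)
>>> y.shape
(11, 31)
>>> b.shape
(19, 31)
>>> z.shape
(31, 31)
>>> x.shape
(19, 31, 31)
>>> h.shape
(31, 31)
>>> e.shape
(31, 3)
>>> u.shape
(11, 31)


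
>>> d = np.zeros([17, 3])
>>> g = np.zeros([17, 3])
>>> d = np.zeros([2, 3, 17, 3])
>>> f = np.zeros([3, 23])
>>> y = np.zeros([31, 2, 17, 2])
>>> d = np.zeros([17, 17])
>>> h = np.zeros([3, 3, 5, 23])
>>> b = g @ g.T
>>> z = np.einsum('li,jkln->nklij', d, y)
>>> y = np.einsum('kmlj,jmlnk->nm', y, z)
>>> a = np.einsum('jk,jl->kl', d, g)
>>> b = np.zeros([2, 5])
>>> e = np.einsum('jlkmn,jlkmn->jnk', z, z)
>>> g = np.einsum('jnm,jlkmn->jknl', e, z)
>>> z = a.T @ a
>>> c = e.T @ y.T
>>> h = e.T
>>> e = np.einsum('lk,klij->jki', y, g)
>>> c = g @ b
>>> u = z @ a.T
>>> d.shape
(17, 17)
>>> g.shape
(2, 17, 31, 2)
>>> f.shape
(3, 23)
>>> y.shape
(17, 2)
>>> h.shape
(17, 31, 2)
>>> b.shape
(2, 5)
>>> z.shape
(3, 3)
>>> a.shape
(17, 3)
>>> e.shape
(2, 2, 31)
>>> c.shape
(2, 17, 31, 5)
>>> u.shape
(3, 17)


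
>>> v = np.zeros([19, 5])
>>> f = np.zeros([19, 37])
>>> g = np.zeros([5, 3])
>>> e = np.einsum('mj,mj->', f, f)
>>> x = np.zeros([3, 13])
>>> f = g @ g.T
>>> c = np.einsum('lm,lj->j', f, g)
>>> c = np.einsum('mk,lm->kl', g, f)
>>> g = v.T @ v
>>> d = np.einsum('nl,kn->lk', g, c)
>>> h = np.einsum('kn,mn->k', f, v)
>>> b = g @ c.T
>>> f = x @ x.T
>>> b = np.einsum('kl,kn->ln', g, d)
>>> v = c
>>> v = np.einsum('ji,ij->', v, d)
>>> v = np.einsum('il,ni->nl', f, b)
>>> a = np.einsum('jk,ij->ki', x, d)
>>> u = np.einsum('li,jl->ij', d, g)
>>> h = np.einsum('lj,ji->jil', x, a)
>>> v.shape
(5, 3)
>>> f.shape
(3, 3)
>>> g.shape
(5, 5)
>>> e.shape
()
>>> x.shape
(3, 13)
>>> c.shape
(3, 5)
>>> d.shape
(5, 3)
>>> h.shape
(13, 5, 3)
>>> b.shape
(5, 3)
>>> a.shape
(13, 5)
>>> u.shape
(3, 5)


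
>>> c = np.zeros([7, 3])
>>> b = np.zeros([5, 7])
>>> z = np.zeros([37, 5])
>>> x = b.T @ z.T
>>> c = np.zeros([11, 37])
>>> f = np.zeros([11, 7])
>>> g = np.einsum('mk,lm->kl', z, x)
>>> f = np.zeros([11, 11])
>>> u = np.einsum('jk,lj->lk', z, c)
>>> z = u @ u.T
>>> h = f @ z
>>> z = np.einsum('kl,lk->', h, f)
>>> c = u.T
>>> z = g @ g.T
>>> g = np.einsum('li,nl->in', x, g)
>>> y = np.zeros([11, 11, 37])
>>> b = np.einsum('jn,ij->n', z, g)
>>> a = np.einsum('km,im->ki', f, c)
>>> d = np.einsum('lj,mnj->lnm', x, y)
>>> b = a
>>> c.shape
(5, 11)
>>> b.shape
(11, 5)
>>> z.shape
(5, 5)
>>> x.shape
(7, 37)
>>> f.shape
(11, 11)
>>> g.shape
(37, 5)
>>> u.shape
(11, 5)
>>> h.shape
(11, 11)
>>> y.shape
(11, 11, 37)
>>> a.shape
(11, 5)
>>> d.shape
(7, 11, 11)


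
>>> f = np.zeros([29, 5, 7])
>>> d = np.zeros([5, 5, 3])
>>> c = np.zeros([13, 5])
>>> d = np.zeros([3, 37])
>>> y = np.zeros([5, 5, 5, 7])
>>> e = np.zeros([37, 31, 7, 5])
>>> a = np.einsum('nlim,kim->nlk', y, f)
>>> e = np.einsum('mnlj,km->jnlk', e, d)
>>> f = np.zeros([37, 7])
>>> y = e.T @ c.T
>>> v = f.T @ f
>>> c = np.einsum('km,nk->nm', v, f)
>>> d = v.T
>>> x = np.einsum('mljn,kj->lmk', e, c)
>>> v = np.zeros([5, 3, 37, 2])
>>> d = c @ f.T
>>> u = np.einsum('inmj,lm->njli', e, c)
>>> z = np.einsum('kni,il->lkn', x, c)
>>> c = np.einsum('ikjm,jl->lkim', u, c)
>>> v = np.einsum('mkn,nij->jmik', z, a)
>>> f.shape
(37, 7)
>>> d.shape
(37, 37)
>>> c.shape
(7, 3, 31, 5)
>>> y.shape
(3, 7, 31, 13)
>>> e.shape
(5, 31, 7, 3)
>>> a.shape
(5, 5, 29)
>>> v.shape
(29, 7, 5, 31)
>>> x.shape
(31, 5, 37)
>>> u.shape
(31, 3, 37, 5)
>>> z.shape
(7, 31, 5)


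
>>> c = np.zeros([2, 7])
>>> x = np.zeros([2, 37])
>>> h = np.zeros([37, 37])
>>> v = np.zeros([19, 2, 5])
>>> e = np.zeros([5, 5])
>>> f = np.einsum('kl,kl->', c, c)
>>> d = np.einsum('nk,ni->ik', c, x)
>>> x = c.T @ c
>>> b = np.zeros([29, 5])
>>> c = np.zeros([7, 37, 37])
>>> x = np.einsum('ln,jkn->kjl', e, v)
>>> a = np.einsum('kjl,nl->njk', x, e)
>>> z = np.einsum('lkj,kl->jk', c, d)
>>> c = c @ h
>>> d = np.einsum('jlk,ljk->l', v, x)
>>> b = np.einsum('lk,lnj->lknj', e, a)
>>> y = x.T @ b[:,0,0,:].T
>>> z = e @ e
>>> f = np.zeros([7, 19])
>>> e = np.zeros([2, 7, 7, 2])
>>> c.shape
(7, 37, 37)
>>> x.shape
(2, 19, 5)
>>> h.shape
(37, 37)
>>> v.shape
(19, 2, 5)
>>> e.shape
(2, 7, 7, 2)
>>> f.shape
(7, 19)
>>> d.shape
(2,)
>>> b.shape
(5, 5, 19, 2)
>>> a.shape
(5, 19, 2)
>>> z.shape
(5, 5)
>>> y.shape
(5, 19, 5)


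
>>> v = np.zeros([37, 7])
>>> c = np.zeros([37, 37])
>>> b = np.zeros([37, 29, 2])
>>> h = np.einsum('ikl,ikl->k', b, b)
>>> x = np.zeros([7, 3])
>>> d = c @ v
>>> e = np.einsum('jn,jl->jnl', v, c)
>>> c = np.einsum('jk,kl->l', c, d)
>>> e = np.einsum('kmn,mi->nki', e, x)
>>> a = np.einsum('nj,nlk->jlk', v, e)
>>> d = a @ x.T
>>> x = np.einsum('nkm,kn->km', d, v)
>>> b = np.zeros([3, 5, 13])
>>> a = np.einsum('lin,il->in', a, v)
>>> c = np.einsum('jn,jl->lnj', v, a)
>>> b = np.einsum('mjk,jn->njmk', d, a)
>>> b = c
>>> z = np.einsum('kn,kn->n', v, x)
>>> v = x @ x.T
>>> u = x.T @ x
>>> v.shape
(37, 37)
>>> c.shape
(3, 7, 37)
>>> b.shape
(3, 7, 37)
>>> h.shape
(29,)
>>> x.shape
(37, 7)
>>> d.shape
(7, 37, 7)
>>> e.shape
(37, 37, 3)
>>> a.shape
(37, 3)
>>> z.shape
(7,)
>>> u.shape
(7, 7)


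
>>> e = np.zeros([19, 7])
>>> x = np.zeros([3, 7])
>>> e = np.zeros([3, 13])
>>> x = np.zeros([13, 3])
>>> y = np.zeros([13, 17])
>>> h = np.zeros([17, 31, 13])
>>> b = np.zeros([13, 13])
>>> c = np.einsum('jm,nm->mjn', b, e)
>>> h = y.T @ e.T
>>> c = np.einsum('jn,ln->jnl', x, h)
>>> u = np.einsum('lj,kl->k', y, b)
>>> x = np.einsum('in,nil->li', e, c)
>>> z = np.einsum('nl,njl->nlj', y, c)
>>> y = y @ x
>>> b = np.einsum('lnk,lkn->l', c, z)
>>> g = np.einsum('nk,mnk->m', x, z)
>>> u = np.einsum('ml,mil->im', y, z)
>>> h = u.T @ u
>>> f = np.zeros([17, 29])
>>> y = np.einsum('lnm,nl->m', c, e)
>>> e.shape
(3, 13)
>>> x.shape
(17, 3)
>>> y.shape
(17,)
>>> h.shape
(13, 13)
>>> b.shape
(13,)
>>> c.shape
(13, 3, 17)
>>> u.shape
(17, 13)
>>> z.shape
(13, 17, 3)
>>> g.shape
(13,)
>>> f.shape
(17, 29)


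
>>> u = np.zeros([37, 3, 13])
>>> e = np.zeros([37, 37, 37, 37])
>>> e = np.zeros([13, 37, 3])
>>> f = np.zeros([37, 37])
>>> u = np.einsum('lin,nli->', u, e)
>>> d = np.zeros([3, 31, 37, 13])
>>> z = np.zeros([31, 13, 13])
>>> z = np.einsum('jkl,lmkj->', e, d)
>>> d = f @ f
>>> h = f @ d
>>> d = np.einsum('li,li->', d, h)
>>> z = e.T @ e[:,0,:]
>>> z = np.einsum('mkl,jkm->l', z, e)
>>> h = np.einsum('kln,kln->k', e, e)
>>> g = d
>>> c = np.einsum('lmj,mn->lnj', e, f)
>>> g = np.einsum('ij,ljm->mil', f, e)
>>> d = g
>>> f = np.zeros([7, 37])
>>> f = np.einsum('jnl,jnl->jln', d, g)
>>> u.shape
()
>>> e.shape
(13, 37, 3)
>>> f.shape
(3, 13, 37)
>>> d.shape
(3, 37, 13)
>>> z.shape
(3,)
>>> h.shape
(13,)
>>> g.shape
(3, 37, 13)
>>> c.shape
(13, 37, 3)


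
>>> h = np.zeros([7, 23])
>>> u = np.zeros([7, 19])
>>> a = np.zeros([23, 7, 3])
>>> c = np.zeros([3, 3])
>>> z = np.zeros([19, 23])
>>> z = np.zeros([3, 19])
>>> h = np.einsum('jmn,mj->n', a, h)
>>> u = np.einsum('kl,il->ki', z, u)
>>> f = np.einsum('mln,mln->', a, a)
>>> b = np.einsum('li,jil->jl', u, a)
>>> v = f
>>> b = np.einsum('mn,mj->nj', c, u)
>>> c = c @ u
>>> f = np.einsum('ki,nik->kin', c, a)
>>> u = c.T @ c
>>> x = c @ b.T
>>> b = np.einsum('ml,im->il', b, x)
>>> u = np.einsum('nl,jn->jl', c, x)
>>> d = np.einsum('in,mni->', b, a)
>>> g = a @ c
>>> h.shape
(3,)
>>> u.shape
(3, 7)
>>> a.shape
(23, 7, 3)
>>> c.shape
(3, 7)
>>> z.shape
(3, 19)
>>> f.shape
(3, 7, 23)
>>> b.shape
(3, 7)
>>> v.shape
()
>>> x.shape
(3, 3)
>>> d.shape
()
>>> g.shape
(23, 7, 7)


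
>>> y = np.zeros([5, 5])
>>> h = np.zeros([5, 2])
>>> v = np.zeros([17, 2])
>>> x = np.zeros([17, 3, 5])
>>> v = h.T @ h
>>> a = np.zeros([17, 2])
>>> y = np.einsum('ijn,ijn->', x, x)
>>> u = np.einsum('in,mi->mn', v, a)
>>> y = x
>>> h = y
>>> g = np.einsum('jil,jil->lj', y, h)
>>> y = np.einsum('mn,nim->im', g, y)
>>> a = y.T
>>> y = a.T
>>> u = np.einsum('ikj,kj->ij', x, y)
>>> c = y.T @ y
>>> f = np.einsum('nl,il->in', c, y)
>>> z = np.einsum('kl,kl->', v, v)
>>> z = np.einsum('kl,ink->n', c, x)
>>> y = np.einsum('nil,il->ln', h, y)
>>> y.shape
(5, 17)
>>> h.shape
(17, 3, 5)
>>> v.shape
(2, 2)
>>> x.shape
(17, 3, 5)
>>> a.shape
(5, 3)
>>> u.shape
(17, 5)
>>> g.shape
(5, 17)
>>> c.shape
(5, 5)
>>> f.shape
(3, 5)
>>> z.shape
(3,)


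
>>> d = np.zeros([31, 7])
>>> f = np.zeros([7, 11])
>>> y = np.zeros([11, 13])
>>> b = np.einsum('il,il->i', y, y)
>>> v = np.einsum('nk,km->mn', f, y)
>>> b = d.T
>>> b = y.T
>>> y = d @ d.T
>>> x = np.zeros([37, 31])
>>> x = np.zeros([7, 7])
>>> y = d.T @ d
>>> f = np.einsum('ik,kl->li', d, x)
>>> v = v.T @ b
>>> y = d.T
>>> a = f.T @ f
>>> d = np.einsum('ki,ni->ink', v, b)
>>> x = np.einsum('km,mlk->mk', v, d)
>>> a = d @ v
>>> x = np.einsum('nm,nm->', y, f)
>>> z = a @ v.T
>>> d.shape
(11, 13, 7)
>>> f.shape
(7, 31)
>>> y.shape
(7, 31)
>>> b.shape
(13, 11)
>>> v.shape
(7, 11)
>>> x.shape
()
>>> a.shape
(11, 13, 11)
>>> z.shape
(11, 13, 7)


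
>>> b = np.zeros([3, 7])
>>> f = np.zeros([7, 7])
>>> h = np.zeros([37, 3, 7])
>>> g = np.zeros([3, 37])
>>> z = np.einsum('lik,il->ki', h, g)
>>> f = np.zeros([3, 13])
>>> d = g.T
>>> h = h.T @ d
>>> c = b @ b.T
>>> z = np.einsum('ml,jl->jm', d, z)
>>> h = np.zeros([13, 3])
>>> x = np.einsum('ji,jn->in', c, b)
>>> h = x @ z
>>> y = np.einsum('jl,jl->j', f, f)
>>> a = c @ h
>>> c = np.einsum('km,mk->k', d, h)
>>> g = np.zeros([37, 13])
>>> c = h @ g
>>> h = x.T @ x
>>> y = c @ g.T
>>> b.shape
(3, 7)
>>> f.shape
(3, 13)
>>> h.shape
(7, 7)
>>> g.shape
(37, 13)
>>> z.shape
(7, 37)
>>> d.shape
(37, 3)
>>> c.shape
(3, 13)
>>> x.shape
(3, 7)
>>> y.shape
(3, 37)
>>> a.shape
(3, 37)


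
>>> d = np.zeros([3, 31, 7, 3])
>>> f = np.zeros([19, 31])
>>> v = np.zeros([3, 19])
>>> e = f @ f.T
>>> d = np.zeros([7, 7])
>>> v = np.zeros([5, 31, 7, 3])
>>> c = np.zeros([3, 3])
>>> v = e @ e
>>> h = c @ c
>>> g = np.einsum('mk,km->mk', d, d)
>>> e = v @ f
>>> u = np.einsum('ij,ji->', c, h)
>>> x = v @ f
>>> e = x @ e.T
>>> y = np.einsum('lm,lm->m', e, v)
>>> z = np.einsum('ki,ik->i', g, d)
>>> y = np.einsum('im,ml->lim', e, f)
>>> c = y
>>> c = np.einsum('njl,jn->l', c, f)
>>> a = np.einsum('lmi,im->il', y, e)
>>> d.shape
(7, 7)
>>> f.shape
(19, 31)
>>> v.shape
(19, 19)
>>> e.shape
(19, 19)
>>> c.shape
(19,)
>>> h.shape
(3, 3)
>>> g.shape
(7, 7)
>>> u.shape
()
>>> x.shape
(19, 31)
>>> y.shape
(31, 19, 19)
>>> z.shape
(7,)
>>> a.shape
(19, 31)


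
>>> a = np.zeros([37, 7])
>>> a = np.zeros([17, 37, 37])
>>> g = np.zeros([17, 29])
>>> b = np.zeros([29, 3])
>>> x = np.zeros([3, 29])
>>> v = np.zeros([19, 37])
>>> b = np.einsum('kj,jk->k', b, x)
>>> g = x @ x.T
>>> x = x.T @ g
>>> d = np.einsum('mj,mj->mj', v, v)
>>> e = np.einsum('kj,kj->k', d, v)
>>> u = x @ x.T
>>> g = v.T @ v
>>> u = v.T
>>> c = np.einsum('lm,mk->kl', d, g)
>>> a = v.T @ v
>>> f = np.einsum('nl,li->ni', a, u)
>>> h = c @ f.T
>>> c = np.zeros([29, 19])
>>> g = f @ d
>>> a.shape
(37, 37)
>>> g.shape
(37, 37)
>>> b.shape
(29,)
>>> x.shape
(29, 3)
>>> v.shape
(19, 37)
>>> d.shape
(19, 37)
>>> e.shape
(19,)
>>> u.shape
(37, 19)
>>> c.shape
(29, 19)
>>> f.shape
(37, 19)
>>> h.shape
(37, 37)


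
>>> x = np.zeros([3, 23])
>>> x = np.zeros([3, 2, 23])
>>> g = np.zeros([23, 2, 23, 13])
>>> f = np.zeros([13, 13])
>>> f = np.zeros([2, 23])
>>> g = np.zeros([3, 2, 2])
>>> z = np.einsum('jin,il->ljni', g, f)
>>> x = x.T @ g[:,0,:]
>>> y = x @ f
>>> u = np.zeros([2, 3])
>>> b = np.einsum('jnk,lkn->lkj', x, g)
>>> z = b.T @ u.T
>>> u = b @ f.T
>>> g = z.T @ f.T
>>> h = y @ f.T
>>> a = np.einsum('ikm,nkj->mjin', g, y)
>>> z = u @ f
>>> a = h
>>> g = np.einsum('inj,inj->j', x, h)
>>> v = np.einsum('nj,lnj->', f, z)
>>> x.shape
(23, 2, 2)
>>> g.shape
(2,)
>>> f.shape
(2, 23)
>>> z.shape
(3, 2, 23)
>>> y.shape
(23, 2, 23)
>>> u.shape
(3, 2, 2)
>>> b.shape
(3, 2, 23)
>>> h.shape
(23, 2, 2)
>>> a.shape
(23, 2, 2)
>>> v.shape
()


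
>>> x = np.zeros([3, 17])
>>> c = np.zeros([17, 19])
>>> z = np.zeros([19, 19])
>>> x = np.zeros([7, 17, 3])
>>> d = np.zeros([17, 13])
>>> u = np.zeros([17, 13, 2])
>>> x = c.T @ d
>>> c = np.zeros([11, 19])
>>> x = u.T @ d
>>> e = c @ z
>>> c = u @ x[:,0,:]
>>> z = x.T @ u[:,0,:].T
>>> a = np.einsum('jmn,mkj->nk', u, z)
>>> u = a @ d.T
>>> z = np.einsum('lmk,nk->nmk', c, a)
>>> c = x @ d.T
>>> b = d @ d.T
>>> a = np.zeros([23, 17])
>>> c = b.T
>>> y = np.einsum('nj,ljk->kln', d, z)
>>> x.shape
(2, 13, 13)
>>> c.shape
(17, 17)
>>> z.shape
(2, 13, 13)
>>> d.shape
(17, 13)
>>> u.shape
(2, 17)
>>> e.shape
(11, 19)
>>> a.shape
(23, 17)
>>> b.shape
(17, 17)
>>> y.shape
(13, 2, 17)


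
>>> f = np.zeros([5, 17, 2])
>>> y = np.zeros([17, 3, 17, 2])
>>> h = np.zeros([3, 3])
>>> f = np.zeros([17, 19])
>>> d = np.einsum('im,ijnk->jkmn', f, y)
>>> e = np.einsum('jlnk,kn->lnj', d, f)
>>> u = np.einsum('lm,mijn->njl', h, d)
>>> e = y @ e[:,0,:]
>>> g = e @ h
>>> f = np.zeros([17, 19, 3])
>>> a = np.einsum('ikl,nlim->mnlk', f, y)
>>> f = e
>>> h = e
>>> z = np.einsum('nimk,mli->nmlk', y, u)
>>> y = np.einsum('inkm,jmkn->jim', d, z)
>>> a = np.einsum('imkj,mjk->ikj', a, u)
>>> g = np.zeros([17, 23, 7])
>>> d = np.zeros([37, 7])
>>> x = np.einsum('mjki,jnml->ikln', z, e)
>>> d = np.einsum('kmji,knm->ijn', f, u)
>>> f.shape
(17, 3, 17, 3)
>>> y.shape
(17, 3, 17)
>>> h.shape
(17, 3, 17, 3)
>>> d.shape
(3, 17, 19)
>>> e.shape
(17, 3, 17, 3)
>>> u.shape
(17, 19, 3)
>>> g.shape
(17, 23, 7)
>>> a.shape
(2, 3, 19)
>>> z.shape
(17, 17, 19, 2)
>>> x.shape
(2, 19, 3, 3)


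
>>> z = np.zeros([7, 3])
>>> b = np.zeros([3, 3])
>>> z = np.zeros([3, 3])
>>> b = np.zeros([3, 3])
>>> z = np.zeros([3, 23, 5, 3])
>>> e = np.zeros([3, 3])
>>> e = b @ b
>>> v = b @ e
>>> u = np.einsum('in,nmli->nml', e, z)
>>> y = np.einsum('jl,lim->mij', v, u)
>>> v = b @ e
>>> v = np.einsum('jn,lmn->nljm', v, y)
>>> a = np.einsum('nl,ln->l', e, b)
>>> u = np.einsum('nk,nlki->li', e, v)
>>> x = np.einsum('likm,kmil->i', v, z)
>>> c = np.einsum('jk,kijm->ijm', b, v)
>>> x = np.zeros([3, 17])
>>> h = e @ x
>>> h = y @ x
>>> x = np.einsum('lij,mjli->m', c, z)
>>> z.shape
(3, 23, 5, 3)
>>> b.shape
(3, 3)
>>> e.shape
(3, 3)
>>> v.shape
(3, 5, 3, 23)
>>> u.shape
(5, 23)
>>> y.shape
(5, 23, 3)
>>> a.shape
(3,)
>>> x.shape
(3,)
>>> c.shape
(5, 3, 23)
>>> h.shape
(5, 23, 17)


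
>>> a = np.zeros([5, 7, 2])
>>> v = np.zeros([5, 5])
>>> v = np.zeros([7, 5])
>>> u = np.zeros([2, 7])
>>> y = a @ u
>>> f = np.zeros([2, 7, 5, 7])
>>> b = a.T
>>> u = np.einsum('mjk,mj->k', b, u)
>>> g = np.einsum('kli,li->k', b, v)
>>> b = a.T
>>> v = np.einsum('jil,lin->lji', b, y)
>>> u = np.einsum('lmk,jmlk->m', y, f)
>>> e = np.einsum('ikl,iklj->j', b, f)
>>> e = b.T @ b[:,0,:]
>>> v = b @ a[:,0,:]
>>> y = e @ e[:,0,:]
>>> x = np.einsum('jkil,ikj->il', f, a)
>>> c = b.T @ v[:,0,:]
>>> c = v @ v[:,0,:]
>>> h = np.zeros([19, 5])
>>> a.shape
(5, 7, 2)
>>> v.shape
(2, 7, 2)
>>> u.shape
(7,)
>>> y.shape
(5, 7, 5)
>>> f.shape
(2, 7, 5, 7)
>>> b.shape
(2, 7, 5)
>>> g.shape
(2,)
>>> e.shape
(5, 7, 5)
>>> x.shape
(5, 7)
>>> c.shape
(2, 7, 2)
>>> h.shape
(19, 5)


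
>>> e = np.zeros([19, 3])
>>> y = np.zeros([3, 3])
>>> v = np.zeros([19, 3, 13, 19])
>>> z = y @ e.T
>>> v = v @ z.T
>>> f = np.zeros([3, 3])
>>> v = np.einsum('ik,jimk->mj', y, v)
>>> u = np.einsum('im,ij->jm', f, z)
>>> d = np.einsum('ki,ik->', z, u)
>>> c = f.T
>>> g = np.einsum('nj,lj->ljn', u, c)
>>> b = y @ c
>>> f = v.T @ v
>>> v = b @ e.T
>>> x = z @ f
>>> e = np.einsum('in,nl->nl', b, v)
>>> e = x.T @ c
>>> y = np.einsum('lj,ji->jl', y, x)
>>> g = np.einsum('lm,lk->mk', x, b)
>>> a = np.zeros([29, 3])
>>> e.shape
(19, 3)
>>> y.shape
(3, 3)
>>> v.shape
(3, 19)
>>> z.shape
(3, 19)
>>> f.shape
(19, 19)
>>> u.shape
(19, 3)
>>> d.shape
()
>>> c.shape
(3, 3)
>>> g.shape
(19, 3)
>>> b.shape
(3, 3)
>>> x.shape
(3, 19)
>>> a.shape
(29, 3)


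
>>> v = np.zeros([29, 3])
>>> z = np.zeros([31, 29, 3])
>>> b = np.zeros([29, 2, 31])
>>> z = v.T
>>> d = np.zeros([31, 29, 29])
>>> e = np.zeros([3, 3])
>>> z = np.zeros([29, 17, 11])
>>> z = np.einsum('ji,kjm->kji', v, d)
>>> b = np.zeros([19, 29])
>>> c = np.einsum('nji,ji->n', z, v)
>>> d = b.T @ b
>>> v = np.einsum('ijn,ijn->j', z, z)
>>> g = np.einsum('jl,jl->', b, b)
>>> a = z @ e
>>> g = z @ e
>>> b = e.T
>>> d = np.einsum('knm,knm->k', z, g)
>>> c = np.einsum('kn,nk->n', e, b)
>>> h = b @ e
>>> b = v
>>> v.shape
(29,)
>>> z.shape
(31, 29, 3)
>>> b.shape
(29,)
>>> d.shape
(31,)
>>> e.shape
(3, 3)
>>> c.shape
(3,)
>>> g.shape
(31, 29, 3)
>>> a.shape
(31, 29, 3)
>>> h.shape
(3, 3)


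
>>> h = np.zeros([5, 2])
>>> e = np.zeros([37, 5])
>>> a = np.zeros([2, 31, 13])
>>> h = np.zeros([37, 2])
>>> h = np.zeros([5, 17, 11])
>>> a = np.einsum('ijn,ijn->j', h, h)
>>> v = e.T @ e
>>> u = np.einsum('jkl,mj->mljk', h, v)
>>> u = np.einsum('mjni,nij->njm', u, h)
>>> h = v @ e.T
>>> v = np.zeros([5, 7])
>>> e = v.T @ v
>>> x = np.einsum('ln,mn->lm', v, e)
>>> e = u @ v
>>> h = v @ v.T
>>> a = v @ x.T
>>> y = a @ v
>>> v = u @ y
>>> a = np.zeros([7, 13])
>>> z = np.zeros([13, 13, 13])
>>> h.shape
(5, 5)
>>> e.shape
(5, 11, 7)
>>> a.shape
(7, 13)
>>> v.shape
(5, 11, 7)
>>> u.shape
(5, 11, 5)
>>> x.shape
(5, 7)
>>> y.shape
(5, 7)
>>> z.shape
(13, 13, 13)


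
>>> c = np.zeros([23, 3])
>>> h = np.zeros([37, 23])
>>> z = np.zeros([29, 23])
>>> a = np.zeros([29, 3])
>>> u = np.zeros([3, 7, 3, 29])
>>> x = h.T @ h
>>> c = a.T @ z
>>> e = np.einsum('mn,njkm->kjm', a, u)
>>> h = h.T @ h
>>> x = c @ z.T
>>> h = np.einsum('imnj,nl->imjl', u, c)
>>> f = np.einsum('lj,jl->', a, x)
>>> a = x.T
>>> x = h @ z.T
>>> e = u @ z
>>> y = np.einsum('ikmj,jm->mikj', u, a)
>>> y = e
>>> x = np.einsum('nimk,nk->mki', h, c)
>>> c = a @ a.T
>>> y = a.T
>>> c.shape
(29, 29)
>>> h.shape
(3, 7, 29, 23)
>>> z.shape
(29, 23)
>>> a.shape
(29, 3)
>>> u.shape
(3, 7, 3, 29)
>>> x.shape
(29, 23, 7)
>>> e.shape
(3, 7, 3, 23)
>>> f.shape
()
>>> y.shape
(3, 29)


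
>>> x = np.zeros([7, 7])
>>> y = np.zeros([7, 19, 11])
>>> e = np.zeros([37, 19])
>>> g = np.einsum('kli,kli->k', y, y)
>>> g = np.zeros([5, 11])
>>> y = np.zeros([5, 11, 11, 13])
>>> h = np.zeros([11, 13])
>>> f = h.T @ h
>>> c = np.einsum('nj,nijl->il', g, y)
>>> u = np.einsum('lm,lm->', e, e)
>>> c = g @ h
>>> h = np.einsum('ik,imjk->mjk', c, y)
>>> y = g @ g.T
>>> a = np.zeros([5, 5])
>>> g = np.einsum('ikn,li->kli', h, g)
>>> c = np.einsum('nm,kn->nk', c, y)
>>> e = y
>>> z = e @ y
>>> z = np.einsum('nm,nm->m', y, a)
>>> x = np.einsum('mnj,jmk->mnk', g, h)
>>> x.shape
(11, 5, 13)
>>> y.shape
(5, 5)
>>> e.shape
(5, 5)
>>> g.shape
(11, 5, 11)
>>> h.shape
(11, 11, 13)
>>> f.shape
(13, 13)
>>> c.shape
(5, 5)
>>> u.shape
()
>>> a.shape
(5, 5)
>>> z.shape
(5,)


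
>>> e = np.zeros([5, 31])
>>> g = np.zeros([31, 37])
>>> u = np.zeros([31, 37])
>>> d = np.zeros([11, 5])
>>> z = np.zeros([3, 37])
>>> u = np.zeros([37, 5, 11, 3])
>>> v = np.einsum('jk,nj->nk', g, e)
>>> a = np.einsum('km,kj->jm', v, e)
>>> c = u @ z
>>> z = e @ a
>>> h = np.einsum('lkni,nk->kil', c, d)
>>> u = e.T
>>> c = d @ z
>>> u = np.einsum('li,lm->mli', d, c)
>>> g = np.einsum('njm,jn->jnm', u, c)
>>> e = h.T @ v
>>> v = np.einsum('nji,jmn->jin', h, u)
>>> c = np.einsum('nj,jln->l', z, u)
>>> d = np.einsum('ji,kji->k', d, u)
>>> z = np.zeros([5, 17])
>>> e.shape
(37, 37, 37)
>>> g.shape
(11, 37, 5)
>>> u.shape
(37, 11, 5)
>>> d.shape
(37,)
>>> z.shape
(5, 17)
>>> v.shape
(37, 37, 5)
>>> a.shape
(31, 37)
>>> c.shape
(11,)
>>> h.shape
(5, 37, 37)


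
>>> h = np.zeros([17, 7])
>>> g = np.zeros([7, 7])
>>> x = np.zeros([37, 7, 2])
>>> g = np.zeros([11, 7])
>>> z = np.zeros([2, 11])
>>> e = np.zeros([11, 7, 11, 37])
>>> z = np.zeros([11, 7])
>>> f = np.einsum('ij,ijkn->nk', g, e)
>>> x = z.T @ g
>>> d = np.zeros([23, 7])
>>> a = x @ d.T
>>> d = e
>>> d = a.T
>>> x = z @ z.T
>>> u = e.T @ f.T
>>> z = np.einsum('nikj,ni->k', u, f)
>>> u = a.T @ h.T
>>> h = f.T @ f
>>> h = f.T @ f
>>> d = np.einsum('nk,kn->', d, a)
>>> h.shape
(11, 11)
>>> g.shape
(11, 7)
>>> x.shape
(11, 11)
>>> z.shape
(7,)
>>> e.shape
(11, 7, 11, 37)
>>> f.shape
(37, 11)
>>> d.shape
()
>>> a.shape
(7, 23)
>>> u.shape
(23, 17)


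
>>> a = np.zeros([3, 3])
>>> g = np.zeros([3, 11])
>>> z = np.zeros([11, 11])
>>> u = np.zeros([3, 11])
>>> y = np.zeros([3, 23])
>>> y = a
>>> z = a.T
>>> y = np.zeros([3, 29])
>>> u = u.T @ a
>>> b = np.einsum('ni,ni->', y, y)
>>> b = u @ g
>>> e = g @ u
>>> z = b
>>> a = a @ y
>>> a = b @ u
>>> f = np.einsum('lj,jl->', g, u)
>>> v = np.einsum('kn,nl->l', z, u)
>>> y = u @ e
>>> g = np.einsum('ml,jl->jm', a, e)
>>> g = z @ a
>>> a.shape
(11, 3)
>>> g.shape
(11, 3)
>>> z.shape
(11, 11)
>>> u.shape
(11, 3)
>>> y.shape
(11, 3)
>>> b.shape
(11, 11)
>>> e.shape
(3, 3)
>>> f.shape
()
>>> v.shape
(3,)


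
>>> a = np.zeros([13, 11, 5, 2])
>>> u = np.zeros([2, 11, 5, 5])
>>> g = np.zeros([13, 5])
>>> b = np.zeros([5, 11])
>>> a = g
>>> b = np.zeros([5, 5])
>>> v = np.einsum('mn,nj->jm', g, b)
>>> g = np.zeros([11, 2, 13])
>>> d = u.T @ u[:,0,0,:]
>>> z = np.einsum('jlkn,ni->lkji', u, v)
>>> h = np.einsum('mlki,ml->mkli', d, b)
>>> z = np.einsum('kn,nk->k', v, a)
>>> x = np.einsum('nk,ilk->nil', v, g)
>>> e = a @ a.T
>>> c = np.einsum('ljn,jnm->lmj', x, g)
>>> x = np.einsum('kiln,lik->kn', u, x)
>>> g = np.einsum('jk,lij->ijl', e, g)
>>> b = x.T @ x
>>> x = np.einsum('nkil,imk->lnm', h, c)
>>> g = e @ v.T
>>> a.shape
(13, 5)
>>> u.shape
(2, 11, 5, 5)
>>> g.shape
(13, 5)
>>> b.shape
(5, 5)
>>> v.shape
(5, 13)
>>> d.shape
(5, 5, 11, 5)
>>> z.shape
(5,)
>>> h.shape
(5, 11, 5, 5)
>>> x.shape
(5, 5, 13)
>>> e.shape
(13, 13)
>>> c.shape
(5, 13, 11)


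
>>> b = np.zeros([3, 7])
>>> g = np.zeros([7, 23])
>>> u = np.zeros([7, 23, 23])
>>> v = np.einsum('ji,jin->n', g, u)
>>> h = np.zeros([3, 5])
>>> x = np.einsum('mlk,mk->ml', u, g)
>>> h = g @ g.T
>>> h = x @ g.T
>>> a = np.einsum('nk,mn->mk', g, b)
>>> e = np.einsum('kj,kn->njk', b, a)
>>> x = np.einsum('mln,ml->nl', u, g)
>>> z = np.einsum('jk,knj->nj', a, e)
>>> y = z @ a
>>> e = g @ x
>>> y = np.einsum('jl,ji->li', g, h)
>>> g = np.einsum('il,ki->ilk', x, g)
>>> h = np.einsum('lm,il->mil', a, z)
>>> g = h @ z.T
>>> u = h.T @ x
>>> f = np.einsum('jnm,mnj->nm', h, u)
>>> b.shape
(3, 7)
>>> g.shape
(23, 7, 7)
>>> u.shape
(3, 7, 23)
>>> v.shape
(23,)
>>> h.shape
(23, 7, 3)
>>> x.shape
(23, 23)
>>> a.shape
(3, 23)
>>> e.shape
(7, 23)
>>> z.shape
(7, 3)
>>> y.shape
(23, 7)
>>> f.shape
(7, 3)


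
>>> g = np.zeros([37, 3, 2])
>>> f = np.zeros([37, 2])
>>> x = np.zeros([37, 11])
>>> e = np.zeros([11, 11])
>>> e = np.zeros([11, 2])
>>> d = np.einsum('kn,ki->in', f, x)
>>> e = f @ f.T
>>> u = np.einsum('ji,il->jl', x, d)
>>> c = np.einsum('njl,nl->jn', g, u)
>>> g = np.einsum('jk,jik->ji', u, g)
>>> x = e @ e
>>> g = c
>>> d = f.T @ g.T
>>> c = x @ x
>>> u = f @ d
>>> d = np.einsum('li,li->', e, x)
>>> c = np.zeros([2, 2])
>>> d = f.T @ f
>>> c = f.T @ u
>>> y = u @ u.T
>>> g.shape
(3, 37)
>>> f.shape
(37, 2)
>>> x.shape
(37, 37)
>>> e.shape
(37, 37)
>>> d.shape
(2, 2)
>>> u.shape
(37, 3)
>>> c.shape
(2, 3)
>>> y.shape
(37, 37)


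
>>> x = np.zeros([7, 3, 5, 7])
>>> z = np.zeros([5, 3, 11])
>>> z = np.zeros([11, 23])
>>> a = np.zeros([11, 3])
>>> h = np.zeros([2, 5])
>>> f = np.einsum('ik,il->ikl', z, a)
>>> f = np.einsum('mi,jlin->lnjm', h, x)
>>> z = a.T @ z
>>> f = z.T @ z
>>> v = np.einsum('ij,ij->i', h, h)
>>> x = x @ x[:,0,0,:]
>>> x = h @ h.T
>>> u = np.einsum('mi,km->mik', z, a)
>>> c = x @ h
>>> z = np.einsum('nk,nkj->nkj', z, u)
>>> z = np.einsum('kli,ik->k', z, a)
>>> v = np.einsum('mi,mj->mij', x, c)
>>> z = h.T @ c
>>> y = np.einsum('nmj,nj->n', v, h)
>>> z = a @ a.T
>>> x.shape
(2, 2)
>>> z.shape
(11, 11)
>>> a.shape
(11, 3)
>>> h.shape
(2, 5)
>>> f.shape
(23, 23)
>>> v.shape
(2, 2, 5)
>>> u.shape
(3, 23, 11)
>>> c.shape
(2, 5)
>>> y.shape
(2,)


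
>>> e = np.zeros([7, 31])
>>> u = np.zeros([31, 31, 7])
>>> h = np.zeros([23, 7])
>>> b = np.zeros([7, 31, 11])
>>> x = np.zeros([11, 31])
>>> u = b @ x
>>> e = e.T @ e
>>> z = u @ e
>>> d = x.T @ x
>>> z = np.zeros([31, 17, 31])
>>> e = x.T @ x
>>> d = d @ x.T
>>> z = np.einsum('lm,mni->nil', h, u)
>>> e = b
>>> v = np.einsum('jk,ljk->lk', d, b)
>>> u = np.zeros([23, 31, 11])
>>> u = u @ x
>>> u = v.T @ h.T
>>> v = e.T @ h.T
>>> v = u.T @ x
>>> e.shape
(7, 31, 11)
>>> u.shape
(11, 23)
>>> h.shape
(23, 7)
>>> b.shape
(7, 31, 11)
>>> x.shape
(11, 31)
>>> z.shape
(31, 31, 23)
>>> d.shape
(31, 11)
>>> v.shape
(23, 31)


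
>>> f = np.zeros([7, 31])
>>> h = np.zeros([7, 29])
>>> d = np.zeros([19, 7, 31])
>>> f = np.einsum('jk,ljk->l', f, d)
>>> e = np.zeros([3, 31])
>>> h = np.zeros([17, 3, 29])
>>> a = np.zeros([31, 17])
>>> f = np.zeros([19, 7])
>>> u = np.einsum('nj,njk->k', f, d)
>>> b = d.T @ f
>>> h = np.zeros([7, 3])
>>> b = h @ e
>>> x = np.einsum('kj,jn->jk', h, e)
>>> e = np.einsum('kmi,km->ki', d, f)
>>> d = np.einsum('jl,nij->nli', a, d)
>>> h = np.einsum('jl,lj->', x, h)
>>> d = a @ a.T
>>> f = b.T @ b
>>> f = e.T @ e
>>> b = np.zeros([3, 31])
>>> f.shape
(31, 31)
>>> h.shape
()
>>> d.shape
(31, 31)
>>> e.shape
(19, 31)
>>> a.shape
(31, 17)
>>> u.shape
(31,)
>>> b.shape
(3, 31)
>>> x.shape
(3, 7)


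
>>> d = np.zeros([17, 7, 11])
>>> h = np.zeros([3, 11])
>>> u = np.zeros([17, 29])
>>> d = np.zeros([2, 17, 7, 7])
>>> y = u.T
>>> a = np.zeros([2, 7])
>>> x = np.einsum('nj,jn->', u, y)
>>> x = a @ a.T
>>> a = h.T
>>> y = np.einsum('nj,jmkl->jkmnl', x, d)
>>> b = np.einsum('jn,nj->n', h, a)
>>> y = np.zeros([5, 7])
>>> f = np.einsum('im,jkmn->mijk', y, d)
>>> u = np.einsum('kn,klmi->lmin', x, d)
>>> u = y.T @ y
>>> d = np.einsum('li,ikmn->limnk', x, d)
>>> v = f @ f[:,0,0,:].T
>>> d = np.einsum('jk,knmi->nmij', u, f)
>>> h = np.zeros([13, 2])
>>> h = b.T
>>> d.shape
(5, 2, 17, 7)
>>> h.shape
(11,)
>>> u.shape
(7, 7)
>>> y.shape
(5, 7)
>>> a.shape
(11, 3)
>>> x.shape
(2, 2)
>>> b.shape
(11,)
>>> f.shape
(7, 5, 2, 17)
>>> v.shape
(7, 5, 2, 7)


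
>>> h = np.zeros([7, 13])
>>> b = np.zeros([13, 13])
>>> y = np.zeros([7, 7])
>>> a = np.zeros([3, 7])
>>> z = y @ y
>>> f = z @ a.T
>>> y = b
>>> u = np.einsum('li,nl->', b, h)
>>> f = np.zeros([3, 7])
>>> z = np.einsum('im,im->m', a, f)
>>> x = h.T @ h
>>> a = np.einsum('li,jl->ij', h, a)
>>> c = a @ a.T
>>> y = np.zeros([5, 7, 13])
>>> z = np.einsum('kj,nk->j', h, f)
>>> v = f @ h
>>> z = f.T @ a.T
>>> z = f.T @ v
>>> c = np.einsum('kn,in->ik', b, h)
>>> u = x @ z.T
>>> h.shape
(7, 13)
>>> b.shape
(13, 13)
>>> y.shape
(5, 7, 13)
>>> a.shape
(13, 3)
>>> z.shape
(7, 13)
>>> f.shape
(3, 7)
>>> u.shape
(13, 7)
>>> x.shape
(13, 13)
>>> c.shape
(7, 13)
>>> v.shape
(3, 13)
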